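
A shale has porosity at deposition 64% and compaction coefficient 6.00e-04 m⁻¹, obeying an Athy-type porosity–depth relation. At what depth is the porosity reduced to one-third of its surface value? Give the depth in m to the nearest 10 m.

1830 m

Working in km (1 km = 1000 m; β in km⁻¹ = β in m⁻¹ × 1000):
phi/phi₀ = 1/3 ⇒ exp(−β·d) = 1/3 ⇒ d = ln(3) / β
d = 1.0986 / 0.6 = 1.831 km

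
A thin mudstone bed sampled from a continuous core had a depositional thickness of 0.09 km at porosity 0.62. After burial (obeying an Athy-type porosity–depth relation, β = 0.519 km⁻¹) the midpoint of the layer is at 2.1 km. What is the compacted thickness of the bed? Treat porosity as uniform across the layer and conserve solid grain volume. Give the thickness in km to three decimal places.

Porosity at 2.1 km: phi = 0.62·exp(−0.519×2.1) = 0.2085
Solid-volume conservation: h(1−phi) = h₀(1−phi₀) ⇒ h = h₀·(1−phi₀)/(1−phi)
h = 0.09 × (1 − 0.62)/(1 − 0.2085) = 0.09 × 0.4801 = 0.0432 km

0.043 km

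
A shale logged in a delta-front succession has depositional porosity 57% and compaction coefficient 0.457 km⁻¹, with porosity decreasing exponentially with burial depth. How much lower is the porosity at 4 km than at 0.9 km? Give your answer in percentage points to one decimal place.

28.6 percentage points

n(0.9) = 0.57·e^(−0.457×0.9) = 0.3778
n(4) = 0.57·e^(−0.457×4) = 0.0916
Δn = 0.3778 − 0.0916 = 0.2862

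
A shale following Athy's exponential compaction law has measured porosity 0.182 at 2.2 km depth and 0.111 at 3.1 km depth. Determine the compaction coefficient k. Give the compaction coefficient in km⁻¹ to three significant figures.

Athy: n(z) = n₀ e^(−kz) ⇒ n₁/n₂ = e^{k(z₂−z₁)} ⇒ k = ln(n₁/n₂)/(z₂−z₁)
k = ln(0.182/0.111) / (3.1 − 2.2) = ln(1.64) / 0.9 = 0.4945 / 0.9 = 0.5494 km⁻¹

0.549 km⁻¹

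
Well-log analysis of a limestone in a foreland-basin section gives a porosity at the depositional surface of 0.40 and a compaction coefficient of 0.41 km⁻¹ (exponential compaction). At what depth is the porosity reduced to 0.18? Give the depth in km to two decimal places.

Invert Athy's law: d = ln(φ₀/φ) / β
d = ln(0.4/0.18) / 0.41 = ln(2.222) / 0.41 = 0.7985 / 0.41 = 1.948 km

1.95 km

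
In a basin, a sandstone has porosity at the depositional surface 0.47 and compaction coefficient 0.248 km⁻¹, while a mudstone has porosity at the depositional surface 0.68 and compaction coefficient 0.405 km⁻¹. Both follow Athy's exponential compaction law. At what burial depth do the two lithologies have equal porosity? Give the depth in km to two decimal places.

Set phi₀ₐ e^(−cₐz) = phi₀ᵦ e^(−cᵦz) ⇒ ln(phi₀ₐ/phi₀ᵦ) = (cₐ − cᵦ)·z
z = ln(0.47/0.68) / (0.248 − 0.405) = -0.3694 / -0.157 = 2.353 km

2.35 km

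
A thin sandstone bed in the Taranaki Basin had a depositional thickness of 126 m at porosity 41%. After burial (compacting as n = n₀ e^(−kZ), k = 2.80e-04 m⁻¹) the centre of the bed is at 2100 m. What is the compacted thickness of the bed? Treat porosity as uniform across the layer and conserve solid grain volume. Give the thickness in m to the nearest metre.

Working in km (1 km = 1000 m; k in km⁻¹ = k in m⁻¹ × 1000):
Porosity at 2.1 km: n = 0.41·exp(−0.28×2.1) = 0.2277
Solid-volume conservation: h(1−n) = h₀(1−n₀) ⇒ h = h₀·(1−n₀)/(1−n)
h = 0.126 × (1 − 0.41)/(1 − 0.2277) = 0.126 × 0.7640 = 0.0963 km

96 m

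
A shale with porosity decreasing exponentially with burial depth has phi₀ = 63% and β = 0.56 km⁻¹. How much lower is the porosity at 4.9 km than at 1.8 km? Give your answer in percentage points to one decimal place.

phi(1.8) = 0.63·e^(−0.56×1.8) = 0.2299
phi(4.9) = 0.63·e^(−0.56×4.9) = 0.0405
Δphi = 0.2299 − 0.0405 = 0.1894

18.9 percentage points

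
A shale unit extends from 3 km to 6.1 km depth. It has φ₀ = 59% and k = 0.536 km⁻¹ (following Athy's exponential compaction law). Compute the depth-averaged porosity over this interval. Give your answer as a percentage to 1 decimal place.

5.8%

⟨φ⟩ = (1/(d₂−d₁)) ∫ φ₀ e^(−kd) dd = φ₀·(e^(−k·d₁) − e^(−k·d₂)) / (k·(d₂−d₁))
e^(−0.536×3) = 0.2003; e^(−0.536×6.1) = 0.0380
⟨φ⟩ = 0.59 × (0.2003 − 0.0380) / (0.536 × 3.1) = 0.59 × 0.0977 = 0.0576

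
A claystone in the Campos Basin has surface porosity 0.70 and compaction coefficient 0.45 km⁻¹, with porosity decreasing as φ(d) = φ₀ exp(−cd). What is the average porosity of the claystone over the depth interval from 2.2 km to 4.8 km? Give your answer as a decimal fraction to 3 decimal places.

⟨φ⟩ = (1/(d₂−d₁)) ∫ φ₀ e^(−cd) dd = φ₀·(e^(−c·d₁) − e^(−c·d₂)) / (c·(d₂−d₁))
e^(−0.45×2.2) = 0.3716; e^(−0.45×4.8) = 0.1153
⟨φ⟩ = 0.7 × (0.3716 − 0.1153) / (0.45 × 2.6) = 0.7 × 0.2190 = 0.1533

0.153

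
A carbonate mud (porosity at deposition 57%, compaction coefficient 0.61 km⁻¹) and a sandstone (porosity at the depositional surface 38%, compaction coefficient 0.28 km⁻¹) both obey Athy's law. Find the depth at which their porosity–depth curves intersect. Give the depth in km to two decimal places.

1.23 km

Set n₀ₐ e^(−βₐZ) = n₀ᵦ e^(−βᵦZ) ⇒ ln(n₀ₐ/n₀ᵦ) = (βₐ − βᵦ)·Z
Z = ln(0.57/0.38) / (0.61 − 0.28) = 0.4055 / 0.33 = 1.229 km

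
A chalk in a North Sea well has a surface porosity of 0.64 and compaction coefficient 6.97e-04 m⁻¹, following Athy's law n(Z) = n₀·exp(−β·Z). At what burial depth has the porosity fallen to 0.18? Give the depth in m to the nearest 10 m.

1820 m

Working in km (1 km = 1000 m; β in km⁻¹ = β in m⁻¹ × 1000):
Invert Athy's law: Z = ln(n₀/n) / β
Z = ln(0.64/0.18) / 0.697 = ln(3.556) / 0.697 = 1.2685 / 0.697 = 1.820 km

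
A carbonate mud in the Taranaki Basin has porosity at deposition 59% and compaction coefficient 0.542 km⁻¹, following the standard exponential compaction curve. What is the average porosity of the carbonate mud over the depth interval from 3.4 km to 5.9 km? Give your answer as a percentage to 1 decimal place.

5.1%

⟨phi⟩ = (1/(z₂−z₁)) ∫ phi₀ e^(−kz) dz = phi₀·(e^(−k·z₁) − e^(−k·z₂)) / (k·(z₂−z₁))
e^(−0.542×3.4) = 0.1584; e^(−0.542×5.9) = 0.0409
⟨phi⟩ = 0.59 × (0.1584 − 0.0409) / (0.542 × 2.5) = 0.59 × 0.0867 = 0.0512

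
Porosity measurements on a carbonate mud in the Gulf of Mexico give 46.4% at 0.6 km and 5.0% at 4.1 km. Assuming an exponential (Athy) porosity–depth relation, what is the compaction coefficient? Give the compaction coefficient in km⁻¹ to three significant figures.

Athy: n(d) = n₀ e^(−kd) ⇒ n₁/n₂ = e^{k(d₂−d₁)} ⇒ k = ln(n₁/n₂)/(d₂−d₁)
k = ln(0.464/0.05) / (4.1 − 0.6) = ln(9.28) / 3.5 = 2.2279 / 3.5 = 0.6365 km⁻¹

0.637 km⁻¹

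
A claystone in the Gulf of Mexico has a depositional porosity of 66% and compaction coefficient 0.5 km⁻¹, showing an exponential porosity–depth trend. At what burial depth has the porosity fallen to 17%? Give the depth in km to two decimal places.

Invert Athy's law: Z = ln(phi₀/phi) / c
Z = ln(0.66/0.17) / 0.5 = ln(3.882) / 0.5 = 1.3564 / 0.5 = 2.713 km

2.71 km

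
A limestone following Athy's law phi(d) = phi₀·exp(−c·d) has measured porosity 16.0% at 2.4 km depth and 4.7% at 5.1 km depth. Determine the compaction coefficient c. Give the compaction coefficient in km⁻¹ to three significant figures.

Athy: phi(d) = phi₀ e^(−cd) ⇒ phi₁/phi₂ = e^{c(d₂−d₁)} ⇒ c = ln(phi₁/phi₂)/(d₂−d₁)
c = ln(0.16/0.047) / (5.1 − 2.4) = ln(3.404) / 2.7 = 1.2250 / 2.7 = 0.4537 km⁻¹

0.454 km⁻¹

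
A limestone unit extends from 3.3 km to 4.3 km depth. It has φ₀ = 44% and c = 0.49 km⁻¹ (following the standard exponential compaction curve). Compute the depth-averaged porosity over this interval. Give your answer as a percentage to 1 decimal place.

6.9%

⟨φ⟩ = (1/(d₂−d₁)) ∫ φ₀ e^(−cd) dd = φ₀·(e^(−c·d₁) − e^(−c·d₂)) / (c·(d₂−d₁))
e^(−0.49×3.3) = 0.1985; e^(−0.49×4.3) = 0.1216
⟨φ⟩ = 0.44 × (0.1985 − 0.1216) / (0.49 × 1) = 0.44 × 0.1569 = 0.0690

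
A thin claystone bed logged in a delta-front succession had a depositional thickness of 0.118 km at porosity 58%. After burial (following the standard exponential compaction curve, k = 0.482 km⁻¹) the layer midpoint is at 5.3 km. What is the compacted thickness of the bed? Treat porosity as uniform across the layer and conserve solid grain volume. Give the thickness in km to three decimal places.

0.052 km

Porosity at 5.3 km: phi = 0.58·exp(−0.482×5.3) = 0.0451
Solid-volume conservation: h(1−phi) = h₀(1−phi₀) ⇒ h = h₀·(1−phi₀)/(1−phi)
h = 0.118 × (1 − 0.58)/(1 − 0.0451) = 0.118 × 0.4398 = 0.0519 km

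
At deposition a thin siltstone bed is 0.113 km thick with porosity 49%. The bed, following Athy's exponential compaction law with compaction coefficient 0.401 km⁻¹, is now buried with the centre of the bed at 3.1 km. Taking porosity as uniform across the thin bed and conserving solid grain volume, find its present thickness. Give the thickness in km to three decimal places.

Porosity at 3.1 km: phi = 0.49·exp(−0.401×3.1) = 0.1414
Solid-volume conservation: h(1−phi) = h₀(1−phi₀) ⇒ h = h₀·(1−phi₀)/(1−phi)
h = 0.113 × (1 − 0.49)/(1 − 0.1414) = 0.113 × 0.5940 = 0.0671 km

0.067 km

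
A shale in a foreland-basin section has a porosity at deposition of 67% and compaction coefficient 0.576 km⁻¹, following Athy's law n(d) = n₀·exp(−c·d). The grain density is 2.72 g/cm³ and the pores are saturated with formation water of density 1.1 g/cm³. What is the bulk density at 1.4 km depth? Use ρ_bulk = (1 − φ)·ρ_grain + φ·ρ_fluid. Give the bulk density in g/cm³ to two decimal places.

Porosity at depth: n = 0.67·exp(−0.576×1.4) = 0.67×0.4465 = 0.2991
Bulk density: ρ_b = (1−n)ρ_g + n·ρ_f = 0.7009×2.72 + 0.2991×1.1
       = 1.906 + 0.329 = 2.235 g/cm³

2.24 g/cm³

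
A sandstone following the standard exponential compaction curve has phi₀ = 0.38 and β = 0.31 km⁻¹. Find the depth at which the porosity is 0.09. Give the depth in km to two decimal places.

4.65 km

Invert Athy's law: Z = ln(phi₀/phi) / β
Z = ln(0.38/0.09) / 0.31 = ln(4.222) / 0.31 = 1.4404 / 0.31 = 4.646 km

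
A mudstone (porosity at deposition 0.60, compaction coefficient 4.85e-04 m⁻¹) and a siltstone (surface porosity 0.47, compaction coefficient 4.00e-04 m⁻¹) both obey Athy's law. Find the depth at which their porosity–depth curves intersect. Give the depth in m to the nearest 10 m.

Working in km (1 km = 1000 m; k in km⁻¹ = k in m⁻¹ × 1000):
Set φ₀ₐ e^(−kₐd) = φ₀ᵦ e^(−kᵦd) ⇒ ln(φ₀ₐ/φ₀ᵦ) = (kₐ − kᵦ)·d
d = ln(0.6/0.47) / (0.485 − 0.4) = 0.2442 / 0.085 = 2.873 km

2870 m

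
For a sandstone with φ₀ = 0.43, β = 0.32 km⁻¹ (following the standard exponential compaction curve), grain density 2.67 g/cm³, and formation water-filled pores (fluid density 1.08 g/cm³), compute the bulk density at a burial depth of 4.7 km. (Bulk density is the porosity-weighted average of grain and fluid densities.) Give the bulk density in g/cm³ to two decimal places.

2.52 g/cm³

Porosity at depth: φ = 0.43·exp(−0.32×4.7) = 0.43×0.2222 = 0.0956
Bulk density: ρ_b = (1−φ)ρ_g + φ·ρ_f = 0.9044×2.67 + 0.0956×1.08
       = 2.415 + 0.103 = 2.518 g/cm³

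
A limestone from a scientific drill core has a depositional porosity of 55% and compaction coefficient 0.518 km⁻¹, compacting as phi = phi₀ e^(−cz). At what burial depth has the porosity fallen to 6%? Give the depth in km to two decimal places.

4.28 km

Invert Athy's law: z = ln(phi₀/phi) / c
z = ln(0.55/0.06) / 0.518 = ln(9.167) / 0.518 = 2.2156 / 0.518 = 4.277 km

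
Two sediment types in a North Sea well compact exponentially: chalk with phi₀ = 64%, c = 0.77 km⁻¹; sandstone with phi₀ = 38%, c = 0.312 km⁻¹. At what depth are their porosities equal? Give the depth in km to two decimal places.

1.14 km

Set phi₀ₐ e^(−cₐz) = phi₀ᵦ e^(−cᵦz) ⇒ ln(phi₀ₐ/phi₀ᵦ) = (cₐ − cᵦ)·z
z = ln(0.64/0.38) / (0.77 − 0.312) = 0.5213 / 0.458 = 1.138 km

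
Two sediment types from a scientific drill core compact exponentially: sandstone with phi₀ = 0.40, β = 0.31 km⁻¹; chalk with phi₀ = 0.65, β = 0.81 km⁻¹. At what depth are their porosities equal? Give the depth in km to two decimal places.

0.97 km

Set phi₀ₐ e^(−βₐz) = phi₀ᵦ e^(−βᵦz) ⇒ ln(phi₀ₐ/phi₀ᵦ) = (βₐ − βᵦ)·z
z = ln(0.4/0.65) / (0.31 − 0.81) = -0.4855 / -0.5 = 0.971 km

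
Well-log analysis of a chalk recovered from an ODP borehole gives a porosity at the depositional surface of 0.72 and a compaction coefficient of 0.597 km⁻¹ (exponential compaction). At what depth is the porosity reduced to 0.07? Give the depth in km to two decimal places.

3.90 km

Invert Athy's law: Z = ln(n₀/n) / k
Z = ln(0.72/0.07) / 0.597 = ln(10.29) / 0.597 = 2.3308 / 0.597 = 3.904 km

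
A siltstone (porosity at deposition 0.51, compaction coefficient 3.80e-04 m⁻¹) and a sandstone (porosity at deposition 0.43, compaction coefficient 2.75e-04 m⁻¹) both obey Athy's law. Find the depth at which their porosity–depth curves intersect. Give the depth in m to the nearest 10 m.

Working in km (1 km = 1000 m; k in km⁻¹ = k in m⁻¹ × 1000):
Set n₀ₐ e^(−kₐd) = n₀ᵦ e^(−kᵦd) ⇒ ln(n₀ₐ/n₀ᵦ) = (kₐ − kᵦ)·d
d = ln(0.51/0.43) / (0.38 − 0.275) = 0.1706 / 0.105 = 1.625 km

1630 m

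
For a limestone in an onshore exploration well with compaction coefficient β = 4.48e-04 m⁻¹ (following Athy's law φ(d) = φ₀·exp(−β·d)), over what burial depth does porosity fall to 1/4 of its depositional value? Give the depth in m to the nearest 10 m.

Working in km (1 km = 1000 m; β in km⁻¹ = β in m⁻¹ × 1000):
φ/φ₀ = 1/4 ⇒ exp(−β·d) = 1/4 ⇒ d = ln(4) / β
d = 1.3863 / 0.448 = 3.094 km

3090 m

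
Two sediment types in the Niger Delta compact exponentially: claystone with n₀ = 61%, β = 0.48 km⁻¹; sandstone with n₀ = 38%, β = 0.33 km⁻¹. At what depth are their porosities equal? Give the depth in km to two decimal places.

Set n₀ₐ e^(−βₐz) = n₀ᵦ e^(−βᵦz) ⇒ ln(n₀ₐ/n₀ᵦ) = (βₐ − βᵦ)·z
z = ln(0.61/0.38) / (0.48 − 0.33) = 0.4733 / 0.15 = 3.155 km

3.16 km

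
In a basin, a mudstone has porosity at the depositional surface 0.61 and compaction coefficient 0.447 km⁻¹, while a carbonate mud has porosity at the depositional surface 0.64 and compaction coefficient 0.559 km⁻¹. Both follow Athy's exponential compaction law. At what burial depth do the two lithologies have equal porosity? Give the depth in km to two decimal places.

0.43 km

Set φ₀ₐ e^(−cₐZ) = φ₀ᵦ e^(−cᵦZ) ⇒ ln(φ₀ₐ/φ₀ᵦ) = (cₐ − cᵦ)·Z
Z = ln(0.61/0.64) / (0.447 − 0.559) = -0.0480 / -0.112 = 0.429 km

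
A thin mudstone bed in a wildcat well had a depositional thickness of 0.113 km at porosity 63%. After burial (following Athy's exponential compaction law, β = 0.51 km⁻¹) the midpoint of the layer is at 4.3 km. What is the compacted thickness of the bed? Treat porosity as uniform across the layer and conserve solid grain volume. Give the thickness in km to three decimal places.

0.045 km

Porosity at 4.3 km: n = 0.63·exp(−0.51×4.3) = 0.0703
Solid-volume conservation: h(1−n) = h₀(1−n₀) ⇒ h = h₀·(1−n₀)/(1−n)
h = 0.113 × (1 − 0.63)/(1 − 0.0703) = 0.113 × 0.3980 = 0.0450 km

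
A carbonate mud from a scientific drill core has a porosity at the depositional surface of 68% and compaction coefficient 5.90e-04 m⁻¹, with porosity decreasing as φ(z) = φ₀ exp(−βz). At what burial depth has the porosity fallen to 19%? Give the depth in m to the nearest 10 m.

2160 m

Working in km (1 km = 1000 m; β in km⁻¹ = β in m⁻¹ × 1000):
Invert Athy's law: z = ln(φ₀/φ) / β
z = ln(0.68/0.19) / 0.59 = ln(3.579) / 0.59 = 1.2751 / 0.59 = 2.161 km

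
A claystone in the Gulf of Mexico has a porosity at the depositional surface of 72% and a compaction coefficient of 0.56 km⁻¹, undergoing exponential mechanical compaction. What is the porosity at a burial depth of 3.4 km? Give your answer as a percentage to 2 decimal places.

10.73%

n = n₀·exp(−k·z) = 0.72 × exp(−0.56 × 3.4) = 0.72 × exp(−1.904)
  = 0.72 × 0.1490 = 0.1073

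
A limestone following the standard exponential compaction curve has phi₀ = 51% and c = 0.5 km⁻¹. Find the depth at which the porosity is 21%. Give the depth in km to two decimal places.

1.77 km

Invert Athy's law: z = ln(phi₀/phi) / c
z = ln(0.51/0.21) / 0.5 = ln(2.429) / 0.5 = 0.8873 / 0.5 = 1.775 km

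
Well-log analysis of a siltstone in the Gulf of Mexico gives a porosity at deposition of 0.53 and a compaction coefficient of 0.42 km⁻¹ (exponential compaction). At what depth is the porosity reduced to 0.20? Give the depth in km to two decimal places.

2.32 km

Invert Athy's law: z = ln(phi₀/phi) / k
z = ln(0.53/0.2) / 0.42 = ln(2.65) / 0.42 = 0.9746 / 0.42 = 2.320 km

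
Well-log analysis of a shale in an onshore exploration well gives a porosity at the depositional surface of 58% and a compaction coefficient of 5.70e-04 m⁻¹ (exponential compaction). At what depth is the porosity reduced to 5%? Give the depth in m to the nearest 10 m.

4300 m

Working in km (1 km = 1000 m; k in km⁻¹ = k in m⁻¹ × 1000):
Invert Athy's law: Z = ln(φ₀/φ) / k
Z = ln(0.58/0.05) / 0.57 = ln(11.6) / 0.57 = 2.4510 / 0.57 = 4.300 km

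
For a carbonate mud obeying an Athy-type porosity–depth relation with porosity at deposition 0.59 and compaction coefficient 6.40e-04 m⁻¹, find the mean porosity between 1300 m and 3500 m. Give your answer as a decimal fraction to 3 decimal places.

Working in km (1 km = 1000 m; β in km⁻¹ = β in m⁻¹ × 1000):
⟨n⟩ = (1/(z₂−z₁)) ∫ n₀ e^(−βz) dz = n₀·(e^(−β·z₁) − e^(−β·z₂)) / (β·(z₂−z₁))
e^(−0.64×1.3) = 0.4352; e^(−0.64×3.5) = 0.1065
⟨n⟩ = 0.59 × (0.4352 − 0.1065) / (0.64 × 2.2) = 0.59 × 0.2335 = 0.1377

0.138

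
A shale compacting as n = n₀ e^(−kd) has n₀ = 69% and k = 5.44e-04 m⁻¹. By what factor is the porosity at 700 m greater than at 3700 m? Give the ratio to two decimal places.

5.11

Working in km (1 km = 1000 m; k in km⁻¹ = k in m⁻¹ × 1000):
n(d₁)/n(d₂) = e^(−k·d₁)/e^(−k·d₂) = e^{k(d₂−d₁)}
= exp(0.544 × 3) = exp(1.632) = 5.1141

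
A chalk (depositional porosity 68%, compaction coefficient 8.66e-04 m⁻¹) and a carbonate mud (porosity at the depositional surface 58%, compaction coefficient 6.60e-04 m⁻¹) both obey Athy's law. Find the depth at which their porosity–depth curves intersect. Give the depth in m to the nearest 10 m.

770 m

Working in km (1 km = 1000 m; β in km⁻¹ = β in m⁻¹ × 1000):
Set n₀ₐ e^(−βₐZ) = n₀ᵦ e^(−βᵦZ) ⇒ ln(n₀ₐ/n₀ᵦ) = (βₐ − βᵦ)·Z
Z = ln(0.68/0.58) / (0.866 − 0.66) = 0.1591 / 0.206 = 0.772 km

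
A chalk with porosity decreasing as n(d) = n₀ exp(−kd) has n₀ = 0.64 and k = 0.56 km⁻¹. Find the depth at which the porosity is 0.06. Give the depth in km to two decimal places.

4.23 km

Invert Athy's law: d = ln(n₀/n) / k
d = ln(0.64/0.06) / 0.56 = ln(10.67) / 0.56 = 2.3671 / 0.56 = 4.227 km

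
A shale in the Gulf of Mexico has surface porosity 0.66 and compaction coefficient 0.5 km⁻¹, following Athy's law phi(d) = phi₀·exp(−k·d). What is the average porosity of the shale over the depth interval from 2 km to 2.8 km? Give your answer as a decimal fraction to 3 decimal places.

0.200

⟨phi⟩ = (1/(d₂−d₁)) ∫ phi₀ e^(−kd) dd = phi₀·(e^(−k·d₁) − e^(−k·d₂)) / (k·(d₂−d₁))
e^(−0.5×2) = 0.3679; e^(−0.5×2.8) = 0.2466
⟨phi⟩ = 0.66 × (0.3679 − 0.2466) / (0.5 × 0.8) = 0.66 × 0.3032 = 0.2001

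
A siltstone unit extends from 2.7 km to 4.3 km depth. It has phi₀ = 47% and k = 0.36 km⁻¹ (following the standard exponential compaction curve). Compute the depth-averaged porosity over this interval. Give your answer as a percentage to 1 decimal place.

13.5%

⟨phi⟩ = (1/(z₂−z₁)) ∫ phi₀ e^(−kz) dz = phi₀·(e^(−k·z₁) − e^(−k·z₂)) / (k·(z₂−z₁))
e^(−0.36×2.7) = 0.3783; e^(−0.36×4.3) = 0.2127
⟨phi⟩ = 0.47 × (0.3783 − 0.2127) / (0.36 × 1.6) = 0.47 × 0.2876 = 0.1352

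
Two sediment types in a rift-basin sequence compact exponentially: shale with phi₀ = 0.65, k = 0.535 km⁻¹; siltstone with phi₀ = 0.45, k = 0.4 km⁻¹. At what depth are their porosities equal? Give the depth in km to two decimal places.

2.72 km

Set phi₀ₐ e^(−kₐZ) = phi₀ᵦ e^(−kᵦZ) ⇒ ln(phi₀ₐ/phi₀ᵦ) = (kₐ − kᵦ)·Z
Z = ln(0.65/0.45) / (0.535 − 0.4) = 0.3677 / 0.135 = 2.724 km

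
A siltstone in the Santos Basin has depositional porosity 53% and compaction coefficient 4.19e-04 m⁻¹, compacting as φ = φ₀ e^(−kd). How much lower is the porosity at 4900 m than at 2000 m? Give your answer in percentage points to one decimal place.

16.1 percentage points

Working in km (1 km = 1000 m; k in km⁻¹ = k in m⁻¹ × 1000):
φ(2) = 0.53·e^(−0.419×2) = 0.2293
φ(4.9) = 0.53·e^(−0.419×4.9) = 0.0680
Δφ = 0.2293 − 0.0680 = 0.1612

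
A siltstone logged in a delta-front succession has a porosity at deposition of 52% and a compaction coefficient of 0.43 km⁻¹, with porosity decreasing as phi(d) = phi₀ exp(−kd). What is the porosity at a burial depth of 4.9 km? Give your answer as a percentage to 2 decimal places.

phi = phi₀·exp(−k·d) = 0.52 × exp(−0.43 × 4.9) = 0.52 × exp(−2.107)
  = 0.52 × 0.1216 = 0.0632

6.32%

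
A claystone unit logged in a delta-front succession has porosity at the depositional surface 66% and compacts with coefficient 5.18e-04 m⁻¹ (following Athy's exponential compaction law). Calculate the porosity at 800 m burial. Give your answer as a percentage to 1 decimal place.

43.6%

Working in km (1 km = 1000 m; β in km⁻¹ = β in m⁻¹ × 1000):
φ = φ₀·exp(−β·Z) = 0.66 × exp(−0.518 × 0.8) = 0.66 × exp(−0.4144)
  = 0.66 × 0.6607 = 0.4361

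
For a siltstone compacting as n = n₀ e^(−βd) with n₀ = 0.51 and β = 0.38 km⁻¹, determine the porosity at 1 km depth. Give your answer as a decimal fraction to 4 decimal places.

n = n₀·exp(−β·d) = 0.51 × exp(−0.38 × 1) = 0.51 × exp(−0.38)
  = 0.51 × 0.6839 = 0.3488

0.3488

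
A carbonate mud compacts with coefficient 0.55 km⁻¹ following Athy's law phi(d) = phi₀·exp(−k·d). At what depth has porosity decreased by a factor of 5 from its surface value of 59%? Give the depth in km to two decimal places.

phi/phi₀ = 1/5 ⇒ exp(−k·d) = 1/5 ⇒ d = ln(5) / k
d = 1.6094 / 0.55 = 2.926 km

2.93 km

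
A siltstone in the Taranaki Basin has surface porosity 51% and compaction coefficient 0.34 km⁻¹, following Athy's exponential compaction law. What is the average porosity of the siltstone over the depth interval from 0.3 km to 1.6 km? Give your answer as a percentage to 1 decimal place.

37.2%

⟨phi⟩ = (1/(Z₂−Z₁)) ∫ phi₀ e^(−kZ) dZ = phi₀·(e^(−k·Z₁) − e^(−k·Z₂)) / (k·(Z₂−Z₁))
e^(−0.34×0.3) = 0.9030; e^(−0.34×1.6) = 0.5804
⟨phi⟩ = 0.51 × (0.9030 − 0.5804) / (0.34 × 1.3) = 0.51 × 0.7299 = 0.3722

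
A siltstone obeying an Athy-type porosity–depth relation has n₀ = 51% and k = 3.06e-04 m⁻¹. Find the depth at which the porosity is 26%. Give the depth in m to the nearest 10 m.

Working in km (1 km = 1000 m; k in km⁻¹ = k in m⁻¹ × 1000):
Invert Athy's law: d = ln(n₀/n) / k
d = ln(0.51/0.26) / 0.306 = ln(1.962) / 0.306 = 0.6737 / 0.306 = 2.202 km

2200 m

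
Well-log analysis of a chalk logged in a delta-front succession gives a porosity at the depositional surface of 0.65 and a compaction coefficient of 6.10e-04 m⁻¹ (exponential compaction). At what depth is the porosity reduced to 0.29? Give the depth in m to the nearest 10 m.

1320 m

Working in km (1 km = 1000 m; k in km⁻¹ = k in m⁻¹ × 1000):
Invert Athy's law: Z = ln(phi₀/phi) / k
Z = ln(0.65/0.29) / 0.61 = ln(2.241) / 0.61 = 0.8071 / 0.61 = 1.323 km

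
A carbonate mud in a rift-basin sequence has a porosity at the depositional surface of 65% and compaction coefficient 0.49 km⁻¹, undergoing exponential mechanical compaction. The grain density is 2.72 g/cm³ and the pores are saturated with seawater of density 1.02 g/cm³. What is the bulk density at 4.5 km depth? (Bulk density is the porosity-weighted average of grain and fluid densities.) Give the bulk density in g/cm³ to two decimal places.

Porosity at depth: phi = 0.65·exp(−0.49×4.5) = 0.65×0.1103 = 0.0717
Bulk density: ρ_b = (1−phi)ρ_g + phi·ρ_f = 0.9283×2.72 + 0.0717×1.02
       = 2.525 + 0.073 = 2.598 g/cm³

2.60 g/cm³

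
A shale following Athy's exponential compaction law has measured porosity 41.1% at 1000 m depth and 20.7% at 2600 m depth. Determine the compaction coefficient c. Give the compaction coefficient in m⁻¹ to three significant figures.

Working in km (1 km = 1000 m; c in km⁻¹ = c in m⁻¹ × 1000):
Athy: phi(z) = phi₀ e^(−cz) ⇒ phi₁/phi₂ = e^{c(z₂−z₁)} ⇒ c = ln(phi₁/phi₂)/(z₂−z₁)
c = ln(0.411/0.207) / (2.6 − 1) = ln(1.986) / 1.6 = 0.6859 / 1.6 = 0.4287 km⁻¹

0.000429 m⁻¹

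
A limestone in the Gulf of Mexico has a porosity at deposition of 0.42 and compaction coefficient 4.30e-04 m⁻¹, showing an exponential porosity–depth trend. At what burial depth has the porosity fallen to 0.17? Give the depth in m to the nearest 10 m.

2100 m

Working in km (1 km = 1000 m; β in km⁻¹ = β in m⁻¹ × 1000):
Invert Athy's law: Z = ln(φ₀/φ) / β
Z = ln(0.42/0.17) / 0.43 = ln(2.471) / 0.43 = 0.9045 / 0.43 = 2.103 km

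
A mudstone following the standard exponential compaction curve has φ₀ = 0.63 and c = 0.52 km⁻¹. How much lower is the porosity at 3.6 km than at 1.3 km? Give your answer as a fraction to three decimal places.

0.224

φ(1.3) = 0.63·e^(−0.52×1.3) = 0.3204
φ(3.6) = 0.63·e^(−0.52×3.6) = 0.0969
Δφ = 0.3204 − 0.0969 = 0.2235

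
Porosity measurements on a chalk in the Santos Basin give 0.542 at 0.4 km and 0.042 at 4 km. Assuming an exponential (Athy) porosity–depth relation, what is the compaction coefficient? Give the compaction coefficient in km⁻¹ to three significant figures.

Athy: φ(Z) = φ₀ e^(−βZ) ⇒ φ₁/φ₂ = e^{β(Z₂−Z₁)} ⇒ β = ln(φ₁/φ₂)/(Z₂−Z₁)
β = ln(0.542/0.042) / (4 − 0.4) = ln(12.9) / 3.6 = 2.5576 / 3.6 = 0.7104 km⁻¹

0.710 km⁻¹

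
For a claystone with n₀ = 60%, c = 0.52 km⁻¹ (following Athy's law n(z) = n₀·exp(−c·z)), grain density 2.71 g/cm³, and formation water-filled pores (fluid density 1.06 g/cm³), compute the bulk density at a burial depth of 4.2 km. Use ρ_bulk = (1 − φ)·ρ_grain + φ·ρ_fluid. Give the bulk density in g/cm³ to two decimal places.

Porosity at depth: n = 0.6·exp(−0.52×4.2) = 0.6×0.1126 = 0.0676
Bulk density: ρ_b = (1−n)ρ_g + n·ρ_f = 0.9324×2.71 + 0.0676×1.06
       = 2.527 + 0.072 = 2.599 g/cm³

2.60 g/cm³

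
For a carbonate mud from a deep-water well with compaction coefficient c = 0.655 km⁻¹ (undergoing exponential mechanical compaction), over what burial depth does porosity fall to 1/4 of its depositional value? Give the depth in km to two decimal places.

2.12 km

n/n₀ = 1/4 ⇒ exp(−c·Z) = 1/4 ⇒ Z = ln(4) / c
Z = 1.3863 / 0.655 = 2.116 km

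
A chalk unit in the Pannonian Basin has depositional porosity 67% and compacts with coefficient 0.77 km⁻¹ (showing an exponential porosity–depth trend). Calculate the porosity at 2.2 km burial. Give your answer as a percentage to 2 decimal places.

12.31%

phi = phi₀·exp(−c·z) = 0.67 × exp(−0.77 × 2.2) = 0.67 × exp(−1.694)
  = 0.67 × 0.1838 = 0.1231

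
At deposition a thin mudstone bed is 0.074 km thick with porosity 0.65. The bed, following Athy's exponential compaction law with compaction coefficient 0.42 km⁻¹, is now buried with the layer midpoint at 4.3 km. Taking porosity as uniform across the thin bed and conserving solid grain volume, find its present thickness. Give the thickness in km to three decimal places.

0.029 km

Porosity at 4.3 km: phi = 0.65·exp(−0.42×4.3) = 0.1068
Solid-volume conservation: h(1−phi) = h₀(1−phi₀) ⇒ h = h₀·(1−phi₀)/(1−phi)
h = 0.074 × (1 − 0.65)/(1 − 0.1068) = 0.074 × 0.3919 = 0.0290 km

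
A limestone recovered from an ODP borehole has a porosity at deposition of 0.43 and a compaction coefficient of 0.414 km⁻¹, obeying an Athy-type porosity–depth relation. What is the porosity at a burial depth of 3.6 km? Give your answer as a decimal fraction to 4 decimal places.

0.0969

n = n₀·exp(−k·Z) = 0.43 × exp(−0.414 × 3.6) = 0.43 × exp(−1.49)
  = 0.43 × 0.2253 = 0.0969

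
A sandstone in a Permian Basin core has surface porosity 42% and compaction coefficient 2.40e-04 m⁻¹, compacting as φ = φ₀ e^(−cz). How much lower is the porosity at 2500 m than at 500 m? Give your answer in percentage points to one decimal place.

14.2 percentage points

Working in km (1 km = 1000 m; c in km⁻¹ = c in m⁻¹ × 1000):
φ(0.5) = 0.42·e^(−0.24×0.5) = 0.3725
φ(2.5) = 0.42·e^(−0.24×2.5) = 0.2305
Δφ = 0.3725 − 0.2305 = 0.1420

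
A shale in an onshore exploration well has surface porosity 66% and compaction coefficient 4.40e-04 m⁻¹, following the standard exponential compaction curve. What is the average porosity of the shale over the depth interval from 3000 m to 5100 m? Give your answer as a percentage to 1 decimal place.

11.5%

Working in km (1 km = 1000 m; β in km⁻¹ = β in m⁻¹ × 1000):
⟨phi⟩ = (1/(d₂−d₁)) ∫ phi₀ e^(−βd) dd = phi₀·(e^(−β·d₁) − e^(−β·d₂)) / (β·(d₂−d₁))
e^(−0.44×3) = 0.2671; e^(−0.44×5.1) = 0.1060
⟨phi⟩ = 0.66 × (0.2671 − 0.1060) / (0.44 × 2.1) = 0.66 × 0.1744 = 0.1151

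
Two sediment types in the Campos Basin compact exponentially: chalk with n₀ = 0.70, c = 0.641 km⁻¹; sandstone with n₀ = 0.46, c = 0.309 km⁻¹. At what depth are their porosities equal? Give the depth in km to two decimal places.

Set n₀ₐ e^(−cₐd) = n₀ᵦ e^(−cᵦd) ⇒ ln(n₀ₐ/n₀ᵦ) = (cₐ − cᵦ)·d
d = ln(0.7/0.46) / (0.641 − 0.309) = 0.4199 / 0.332 = 1.265 km

1.26 km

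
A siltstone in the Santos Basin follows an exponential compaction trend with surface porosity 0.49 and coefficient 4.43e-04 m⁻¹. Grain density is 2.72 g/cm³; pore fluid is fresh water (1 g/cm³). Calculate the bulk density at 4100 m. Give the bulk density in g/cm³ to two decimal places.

2.58 g/cm³

Working in km (1 km = 1000 m; k in km⁻¹ = k in m⁻¹ × 1000):
Porosity at depth: n = 0.49·exp(−0.443×4.1) = 0.49×0.1626 = 0.0797
Bulk density: ρ_b = (1−n)ρ_g + n·ρ_f = 0.9203×2.72 + 0.0797×1
       = 2.503 + 0.080 = 2.583 g/cm³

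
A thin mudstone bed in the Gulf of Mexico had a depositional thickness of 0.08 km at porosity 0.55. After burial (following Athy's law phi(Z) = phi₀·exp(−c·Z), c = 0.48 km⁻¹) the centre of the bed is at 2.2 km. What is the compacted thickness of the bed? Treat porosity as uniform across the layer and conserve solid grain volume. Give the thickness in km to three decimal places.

0.045 km

Porosity at 2.2 km: phi = 0.55·exp(−0.48×2.2) = 0.1913
Solid-volume conservation: h(1−phi) = h₀(1−phi₀) ⇒ h = h₀·(1−phi₀)/(1−phi)
h = 0.08 × (1 − 0.55)/(1 − 0.1913) = 0.08 × 0.5565 = 0.0445 km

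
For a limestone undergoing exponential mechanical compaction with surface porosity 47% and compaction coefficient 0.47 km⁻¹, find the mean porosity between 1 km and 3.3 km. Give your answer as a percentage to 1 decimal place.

18.0%

⟨phi⟩ = (1/(d₂−d₁)) ∫ phi₀ e^(−cd) dd = phi₀·(e^(−c·d₁) − e^(−c·d₂)) / (c·(d₂−d₁))
e^(−0.47×1) = 0.6250; e^(−0.47×3.3) = 0.2120
⟨phi⟩ = 0.47 × (0.6250 − 0.2120) / (0.47 × 2.3) = 0.47 × 0.3820 = 0.1796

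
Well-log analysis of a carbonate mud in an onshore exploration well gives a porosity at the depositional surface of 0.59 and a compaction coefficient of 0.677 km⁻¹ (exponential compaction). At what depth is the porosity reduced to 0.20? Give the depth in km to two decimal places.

Invert Athy's law: Z = ln(φ₀/φ) / c
Z = ln(0.59/0.2) / 0.677 = ln(2.95) / 0.677 = 1.0818 / 0.677 = 1.598 km

1.60 km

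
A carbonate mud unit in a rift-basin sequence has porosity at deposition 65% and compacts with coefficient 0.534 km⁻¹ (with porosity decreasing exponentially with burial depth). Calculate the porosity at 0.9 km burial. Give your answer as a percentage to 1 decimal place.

n = n₀·exp(−k·Z) = 0.65 × exp(−0.534 × 0.9) = 0.65 × exp(−0.4806)
  = 0.65 × 0.6184 = 0.4020

40.2%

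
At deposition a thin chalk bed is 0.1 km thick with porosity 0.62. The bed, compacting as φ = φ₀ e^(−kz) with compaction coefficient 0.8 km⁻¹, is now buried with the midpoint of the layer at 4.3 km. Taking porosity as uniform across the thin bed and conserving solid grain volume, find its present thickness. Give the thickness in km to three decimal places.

0.039 km

Porosity at 4.3 km: φ = 0.62·exp(−0.8×4.3) = 0.0199
Solid-volume conservation: h(1−φ) = h₀(1−φ₀) ⇒ h = h₀·(1−φ₀)/(1−φ)
h = 0.1 × (1 − 0.62)/(1 − 0.0199) = 0.1 × 0.3877 = 0.0388 km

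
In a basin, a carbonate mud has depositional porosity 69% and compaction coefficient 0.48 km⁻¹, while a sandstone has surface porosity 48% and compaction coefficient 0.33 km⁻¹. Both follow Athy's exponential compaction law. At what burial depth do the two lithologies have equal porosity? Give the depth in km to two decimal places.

2.42 km

Set φ₀ₐ e^(−cₐz) = φ₀ᵦ e^(−cᵦz) ⇒ ln(φ₀ₐ/φ₀ᵦ) = (cₐ − cᵦ)·z
z = ln(0.69/0.48) / (0.48 − 0.33) = 0.3629 / 0.15 = 2.419 km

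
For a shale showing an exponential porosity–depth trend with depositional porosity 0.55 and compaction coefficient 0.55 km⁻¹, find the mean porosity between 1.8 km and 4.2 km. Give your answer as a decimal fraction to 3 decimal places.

0.113

⟨phi⟩ = (1/(Z₂−Z₁)) ∫ phi₀ e^(−kZ) dZ = phi₀·(e^(−k·Z₁) − e^(−k·Z₂)) / (k·(Z₂−Z₁))
e^(−0.55×1.8) = 0.3716; e^(−0.55×4.2) = 0.0993
⟨phi⟩ = 0.55 × (0.3716 − 0.0993) / (0.55 × 2.4) = 0.55 × 0.2063 = 0.1135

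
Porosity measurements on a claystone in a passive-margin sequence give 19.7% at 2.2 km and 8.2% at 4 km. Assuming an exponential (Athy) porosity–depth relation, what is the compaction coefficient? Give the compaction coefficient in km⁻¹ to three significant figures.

Athy: n(z) = n₀ e^(−kz) ⇒ n₁/n₂ = e^{k(z₂−z₁)} ⇒ k = ln(n₁/n₂)/(z₂−z₁)
k = ln(0.197/0.082) / (4 − 2.2) = ln(2.402) / 1.8 = 0.8765 / 1.8 = 0.4869 km⁻¹

0.487 km⁻¹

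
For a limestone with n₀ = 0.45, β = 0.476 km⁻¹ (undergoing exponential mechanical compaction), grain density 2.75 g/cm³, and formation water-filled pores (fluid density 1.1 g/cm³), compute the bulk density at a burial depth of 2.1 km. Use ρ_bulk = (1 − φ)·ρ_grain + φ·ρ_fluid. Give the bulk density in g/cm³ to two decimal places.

2.48 g/cm³

Porosity at depth: n = 0.45·exp(−0.476×2.1) = 0.45×0.3680 = 0.1656
Bulk density: ρ_b = (1−n)ρ_g + n·ρ_f = 0.8344×2.75 + 0.1656×1.1
       = 2.295 + 0.182 = 2.477 g/cm³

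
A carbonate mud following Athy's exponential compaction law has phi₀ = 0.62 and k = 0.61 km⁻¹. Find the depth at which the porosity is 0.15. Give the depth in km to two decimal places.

2.33 km

Invert Athy's law: z = ln(phi₀/phi) / k
z = ln(0.62/0.15) / 0.61 = ln(4.133) / 0.61 = 1.4191 / 0.61 = 2.326 km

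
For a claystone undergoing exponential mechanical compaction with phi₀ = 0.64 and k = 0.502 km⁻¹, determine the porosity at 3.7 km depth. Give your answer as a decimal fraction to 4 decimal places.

phi = phi₀·exp(−k·z) = 0.64 × exp(−0.502 × 3.7) = 0.64 × exp(−1.857)
  = 0.64 × 0.1561 = 0.0999

0.0999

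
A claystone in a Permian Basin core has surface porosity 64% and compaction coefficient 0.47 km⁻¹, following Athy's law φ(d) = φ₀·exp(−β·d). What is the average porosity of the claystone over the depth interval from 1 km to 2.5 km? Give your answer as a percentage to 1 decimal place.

28.7%

⟨φ⟩ = (1/(d₂−d₁)) ∫ φ₀ e^(−βd) dd = φ₀·(e^(−β·d₁) − e^(−β·d₂)) / (β·(d₂−d₁))
e^(−0.47×1) = 0.6250; e^(−0.47×2.5) = 0.3088
⟨φ⟩ = 0.64 × (0.6250 − 0.3088) / (0.47 × 1.5) = 0.64 × 0.4485 = 0.2870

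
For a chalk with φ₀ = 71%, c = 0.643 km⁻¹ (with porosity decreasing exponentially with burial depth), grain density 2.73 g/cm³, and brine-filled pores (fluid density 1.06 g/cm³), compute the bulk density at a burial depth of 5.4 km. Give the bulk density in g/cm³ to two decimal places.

2.69 g/cm³

Porosity at depth: φ = 0.71·exp(−0.643×5.4) = 0.71×0.0310 = 0.0220
Bulk density: ρ_b = (1−φ)ρ_g + φ·ρ_f = 0.9780×2.73 + 0.0220×1.06
       = 2.670 + 0.023 = 2.693 g/cm³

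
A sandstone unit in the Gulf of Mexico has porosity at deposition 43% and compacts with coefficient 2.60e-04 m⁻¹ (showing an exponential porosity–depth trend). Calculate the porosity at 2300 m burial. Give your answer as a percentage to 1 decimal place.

23.6%

Working in km (1 km = 1000 m; k in km⁻¹ = k in m⁻¹ × 1000):
n = n₀·exp(−k·d) = 0.43 × exp(−0.26 × 2.3) = 0.43 × exp(−0.598)
  = 0.43 × 0.5499 = 0.2365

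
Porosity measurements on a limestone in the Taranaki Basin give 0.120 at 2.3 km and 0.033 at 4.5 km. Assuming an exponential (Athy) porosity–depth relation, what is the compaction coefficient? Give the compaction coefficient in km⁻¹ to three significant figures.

Athy: phi(Z) = phi₀ e^(−cZ) ⇒ phi₁/phi₂ = e^{c(Z₂−Z₁)} ⇒ c = ln(phi₁/phi₂)/(Z₂−Z₁)
c = ln(0.12/0.033) / (4.5 − 2.3) = ln(3.636) / 2.2 = 1.2910 / 2.2 = 0.5868 km⁻¹

0.587 km⁻¹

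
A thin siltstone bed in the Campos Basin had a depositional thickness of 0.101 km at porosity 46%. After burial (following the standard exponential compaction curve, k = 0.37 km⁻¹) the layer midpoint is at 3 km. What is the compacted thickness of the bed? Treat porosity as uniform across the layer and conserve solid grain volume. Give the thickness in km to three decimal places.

Porosity at 3 km: n = 0.46·exp(−0.37×3) = 0.1516
Solid-volume conservation: h(1−n) = h₀(1−n₀) ⇒ h = h₀·(1−n₀)/(1−n)
h = 0.101 × (1 − 0.46)/(1 − 0.1516) = 0.101 × 0.6365 = 0.0643 km

0.064 km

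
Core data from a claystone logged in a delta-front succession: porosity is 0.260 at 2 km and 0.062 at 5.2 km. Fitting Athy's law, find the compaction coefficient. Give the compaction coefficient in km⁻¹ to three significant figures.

0.448 km⁻¹

Athy: φ(Z) = φ₀ e^(−cZ) ⇒ φ₁/φ₂ = e^{c(Z₂−Z₁)} ⇒ c = ln(φ₁/φ₂)/(Z₂−Z₁)
c = ln(0.26/0.062) / (5.2 − 2) = ln(4.194) / 3.2 = 1.4335 / 3.2 = 0.448 km⁻¹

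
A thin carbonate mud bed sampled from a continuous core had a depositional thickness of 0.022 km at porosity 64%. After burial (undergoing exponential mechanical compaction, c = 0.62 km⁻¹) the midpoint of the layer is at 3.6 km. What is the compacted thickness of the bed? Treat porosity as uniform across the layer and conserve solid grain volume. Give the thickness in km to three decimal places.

Porosity at 3.6 km: n = 0.64·exp(−0.62×3.6) = 0.0687
Solid-volume conservation: h(1−n) = h₀(1−n₀) ⇒ h = h₀·(1−n₀)/(1−n)
h = 0.022 × (1 − 0.64)/(1 − 0.0687) = 0.022 × 0.3865 = 0.0085 km

0.009 km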